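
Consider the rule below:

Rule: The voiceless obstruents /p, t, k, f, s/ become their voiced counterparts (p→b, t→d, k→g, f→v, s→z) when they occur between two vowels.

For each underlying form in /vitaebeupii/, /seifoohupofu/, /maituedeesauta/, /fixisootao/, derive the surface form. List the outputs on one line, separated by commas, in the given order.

vidaebeubii, seivoohubovu, maiduedeezauda, fixizoodao

/vitaebeupii/: /t/ is a voiceless obstruent between vowels /i/ and /a/, so it voices to [d]. /p/ is a voiceless obstruent between vowels /u/ and /i/, so it voices to [b]. → [vidaebeubii].
/seifoohupofu/: /f/ is a voiceless obstruent between vowels /i/ and /o/, so it voices to [v]. /p/ is a voiceless obstruent between vowels /u/ and /o/, so it voices to [b]. /f/ is a voiceless obstruent between vowels /o/ and /u/, so it voices to [v]. → [seivoohubovu].
/maituedeesauta/: /t/ is a voiceless obstruent between vowels /i/ and /u/, so it voices to [d]. /s/ is a voiceless obstruent between vowels /e/ and /a/, so it voices to [z]. /t/ is a voiceless obstruent between vowels /u/ and /a/, so it voices to [d]. → [maiduedeezauda].
/fixisootao/: /s/ is a voiceless obstruent between vowels /i/ and /o/, so it voices to [z]. /t/ is a voiceless obstruent between vowels /o/ and /a/, so it voices to [d]. → [fixizoodao].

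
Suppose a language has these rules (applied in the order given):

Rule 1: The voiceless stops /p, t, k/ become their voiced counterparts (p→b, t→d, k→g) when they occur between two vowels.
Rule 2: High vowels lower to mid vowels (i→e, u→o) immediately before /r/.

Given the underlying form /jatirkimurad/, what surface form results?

Rule 1 (intervocalic voicing): /t/ is a voiceless stop between vowels /a/ and /i/, so it voices to [d]. /jatirkimurad/ → jadirkimurad.
Rule 2 (pre-rhotic lowering): /i/ is a high vowel immediately before /r/, so it lowers to [e]. /u/ is a high vowel immediately before /r/, so it lowers to [o]. /jadirkimurad/ → jaderkimorad.

jaderkimorad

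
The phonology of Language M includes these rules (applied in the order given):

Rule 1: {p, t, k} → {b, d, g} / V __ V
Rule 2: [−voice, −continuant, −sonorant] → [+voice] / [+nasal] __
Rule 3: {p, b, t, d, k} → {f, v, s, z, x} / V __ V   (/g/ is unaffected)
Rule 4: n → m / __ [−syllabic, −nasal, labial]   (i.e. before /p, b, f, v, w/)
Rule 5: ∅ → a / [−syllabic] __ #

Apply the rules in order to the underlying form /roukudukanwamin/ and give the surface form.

Rule 1 (intervocalic voicing): /k/ is a voiceless stop between vowels /u/ and /u/, so it voices to [g]. /k/ is a voiceless stop between vowels /u/ and /a/, so it voices to [g]. /roukudukanwamin/ → rouguduganwamin.
Rule 2 (post-nasal voicing): no segment meets the environment; /rouguduganwamin/ is unchanged.
Rule 3 (intervocalic spirantization): /d/ is a stop between vowels /u/ and /u/, so it spirantizes to the fricative [z]. /rouguduganwamin/ → rouguzuganwamin.
Rule 4 (nasal place assimilation): /n/ precedes the labial consonant /w/, so it assimilates in place to [m]. /rouguzuganwamin/ → rouguzugamwamin.
Rule 5 (final a-epenthesis): the form ends in the consonant /n/, so [a] is inserted word-finally. /rouguzugamwamin/ → rouguzugamwamina.

rouguzugamwamina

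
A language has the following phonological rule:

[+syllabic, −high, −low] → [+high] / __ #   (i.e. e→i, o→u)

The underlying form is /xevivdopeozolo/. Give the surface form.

/o/ is a mid vowel in word-final position, so it raises to [u].
Surface form: [xevivdopeozolu].

xevivdopeozolu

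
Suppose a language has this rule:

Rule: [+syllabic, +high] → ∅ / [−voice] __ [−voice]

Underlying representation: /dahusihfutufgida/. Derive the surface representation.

/u/ is a high vowel flanked by voiceless consonants /h/ and /s/, so it deletes.
/i/ is a high vowel flanked by voiceless consonants /s/ and /h/, so it deletes.
/u/ is a high vowel flanked by voiceless consonants /f/ and /t/, so it deletes.
/u/ is a high vowel flanked by voiceless consonants /t/ and /f/, so it deletes.
The other instance of /i/ does not occur in the required environment and remains unchanged.
Surface form: [dahshftfgida].

dahshftfgida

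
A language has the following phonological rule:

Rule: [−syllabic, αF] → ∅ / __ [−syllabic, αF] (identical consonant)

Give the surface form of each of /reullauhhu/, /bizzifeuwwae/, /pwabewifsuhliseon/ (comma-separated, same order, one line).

reulauhu, bizifeuwae, pwabewifsuhliseon

/reullauhhu/: /ll/ is a geminate; the first /l/ deletes. /hh/ is a geminate; the first /h/ deletes. → [reulauhu].
/bizzifeuwwae/: /zz/ is a geminate; the first /z/ deletes. /ww/ is a geminate; the first /w/ deletes. → [bizifeuwae].
/pwabewifsuhliseon/: the rule's environment is not met; surfaces unchanged as [pwabewifsuhliseon].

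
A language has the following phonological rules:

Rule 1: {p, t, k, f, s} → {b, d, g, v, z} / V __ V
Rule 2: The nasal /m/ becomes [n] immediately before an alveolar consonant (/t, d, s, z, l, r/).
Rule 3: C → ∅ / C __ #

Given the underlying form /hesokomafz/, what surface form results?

hezogomaf

Rule 1 (intervocalic voicing): /s/ is a voiceless obstruent between vowels /e/ and /o/, so it voices to [z]. /k/ is a voiceless obstruent between vowels /o/ and /o/, so it voices to [g]. /hesokomafz/ → hezogomafz.
Rule 2 (nasal place assimilation): no segment meets the environment; /hezogomafz/ is unchanged.
Rule 3 (final cluster simplification): /z/ is the second consonant of a word-final cluster /fz/, so it deletes. /hezogomafz/ → hezogomaf.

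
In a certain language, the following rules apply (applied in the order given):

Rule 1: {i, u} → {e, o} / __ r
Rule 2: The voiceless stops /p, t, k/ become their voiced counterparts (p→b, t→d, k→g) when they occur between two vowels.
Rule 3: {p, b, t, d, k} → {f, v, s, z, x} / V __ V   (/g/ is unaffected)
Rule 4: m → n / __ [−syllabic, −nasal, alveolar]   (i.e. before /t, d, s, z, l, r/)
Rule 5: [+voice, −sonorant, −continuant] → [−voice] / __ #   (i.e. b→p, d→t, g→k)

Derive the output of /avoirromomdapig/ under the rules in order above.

avoerromondavik

Rule 1 (pre-rhotic lowering): /i/ is a high vowel immediately before /r/, so it lowers to [e]. /avoirromomdapig/ → avoerromomdapig.
Rule 2 (intervocalic voicing): /p/ is a voiceless stop between vowels /a/ and /i/, so it voices to [b]. /avoerromomdapig/ → avoerromomdabig.
Rule 3 (intervocalic spirantization): /b/ is a stop between vowels /a/ and /i/, so it spirantizes to the fricative [v]. /avoerromomdabig/ → avoerromomdavig.
Rule 4 (nasal place assimilation): /m/ precedes the alveolar consonant /d/, so it assimilates in place to [n]. /avoerromomdavig/ → avoerromondavig.
Rule 5 (final devoicing): /g/ is a voiced stop in word-final position, so it devoices to [k]. /avoerromondavig/ → avoerromondavik.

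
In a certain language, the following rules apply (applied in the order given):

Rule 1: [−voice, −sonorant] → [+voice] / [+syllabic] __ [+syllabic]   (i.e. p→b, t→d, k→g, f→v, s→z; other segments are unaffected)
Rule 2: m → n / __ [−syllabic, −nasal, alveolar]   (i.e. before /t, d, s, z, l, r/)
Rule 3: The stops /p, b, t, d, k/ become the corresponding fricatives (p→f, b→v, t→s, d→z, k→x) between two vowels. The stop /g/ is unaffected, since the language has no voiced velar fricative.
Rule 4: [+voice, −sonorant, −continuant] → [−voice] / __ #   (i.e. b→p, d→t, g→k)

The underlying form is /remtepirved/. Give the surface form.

rentevirvet

Rule 1 (intervocalic voicing): /p/ is a voiceless obstruent between vowels /e/ and /i/, so it voices to [b]. /remtepirved/ → remtebirved.
Rule 2 (nasal place assimilation): /m/ precedes the alveolar consonant /t/, so it assimilates in place to [n]. /remtebirved/ → rentebirved.
Rule 3 (intervocalic spirantization): /b/ is a stop between vowels /e/ and /i/, so it spirantizes to the fricative [v]. /rentebirved/ → rentevirved.
Rule 4 (final devoicing): /d/ is a voiced stop in word-final position, so it devoices to [t]. /rentevirved/ → rentevirvet.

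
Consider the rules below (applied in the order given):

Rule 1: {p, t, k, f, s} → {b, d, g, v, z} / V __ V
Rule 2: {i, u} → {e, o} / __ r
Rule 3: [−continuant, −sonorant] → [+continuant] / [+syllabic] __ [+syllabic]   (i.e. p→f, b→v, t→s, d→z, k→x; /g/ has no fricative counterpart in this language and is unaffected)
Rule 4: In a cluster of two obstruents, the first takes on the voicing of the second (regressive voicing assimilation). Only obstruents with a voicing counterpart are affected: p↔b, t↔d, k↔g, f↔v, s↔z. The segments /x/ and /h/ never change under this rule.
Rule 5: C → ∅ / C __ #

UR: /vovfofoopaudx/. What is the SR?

voffovoovaut

Rule 1 (intervocalic voicing): /f/ is a voiceless obstruent between vowels /o/ and /o/, so it voices to [v]. /p/ is a voiceless obstruent between vowels /o/ and /a/, so it voices to [b]. /vovfofoopaudx/ → vovfovoobaudx.
Rule 2 (pre-rhotic lowering): no segment meets the environment; /vovfovoobaudx/ is unchanged.
Rule 3 (intervocalic spirantization): /b/ is a stop between vowels /o/ and /a/, so it spirantizes to the fricative [v]. /vovfovoobaudx/ → vovfovoovaudx.
Rule 4 (regressive voicing assimilation): /v/ precedes the voiceless obstruent /f/, so it devoices to [f] by assimilation. /d/ precedes the voiceless obstruent /x/, so it devoices to [t] by assimilation. /vovfovoovaudx/ → voffovoovautx.
Rule 5 (final cluster simplification): /x/ is the second consonant of a word-final cluster /tx/, so it deletes. /voffovoovautx/ → voffovoovaut.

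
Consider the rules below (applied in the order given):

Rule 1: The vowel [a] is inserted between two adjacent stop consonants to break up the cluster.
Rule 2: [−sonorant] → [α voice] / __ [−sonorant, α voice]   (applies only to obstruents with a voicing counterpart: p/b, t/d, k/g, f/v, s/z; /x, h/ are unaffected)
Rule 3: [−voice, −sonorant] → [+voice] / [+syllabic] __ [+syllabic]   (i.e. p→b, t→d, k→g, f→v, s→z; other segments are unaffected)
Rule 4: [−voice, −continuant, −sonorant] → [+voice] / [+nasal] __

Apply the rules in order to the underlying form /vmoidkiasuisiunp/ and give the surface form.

vmoidagiazuiziunb

Rule 1 (stop-cluster a-epenthesis): /d/ and /k/ form a stop–stop cluster, so [a] is inserted between them. /vmoidkiasuisiunp/ → vmoidakiasuisiunp.
Rule 2 (regressive voicing assimilation): no segment meets the environment; /vmoidakiasuisiunp/ is unchanged.
Rule 3 (intervocalic voicing): /k/ is a voiceless obstruent between vowels /a/ and /i/, so it voices to [g]. /s/ is a voiceless obstruent between vowels /a/ and /u/, so it voices to [z]. /s/ is a voiceless obstruent between vowels /i/ and /i/, so it voices to [z]. /vmoidakiasuisiunp/ → vmoidagiazuiziunp.
Rule 4 (post-nasal voicing): /p/ is a voiceless stop immediately after the nasal /n/, so it voices to [b]. /vmoidagiazuiziunp/ → vmoidagiazuiziunb.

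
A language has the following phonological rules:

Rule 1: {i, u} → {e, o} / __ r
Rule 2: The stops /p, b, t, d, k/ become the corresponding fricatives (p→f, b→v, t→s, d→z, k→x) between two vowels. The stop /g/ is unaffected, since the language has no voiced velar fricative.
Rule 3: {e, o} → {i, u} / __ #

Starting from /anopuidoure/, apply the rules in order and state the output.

Rule 1 (pre-rhotic lowering): /u/ is a high vowel immediately before /r/, so it lowers to [o]. /anopuidoure/ → anopuidoore.
Rule 2 (intervocalic spirantization): /p/ is a stop between vowels /o/ and /u/, so it spirantizes to the fricative [f]. /d/ is a stop between vowels /i/ and /o/, so it spirantizes to the fricative [z]. /anopuidoore/ → anofuizoore.
Rule 3 (final vowel raising): /e/ is a mid vowel in word-final position, so it raises to [i]. /anofuizoore/ → anofuizoori.

anofuizoori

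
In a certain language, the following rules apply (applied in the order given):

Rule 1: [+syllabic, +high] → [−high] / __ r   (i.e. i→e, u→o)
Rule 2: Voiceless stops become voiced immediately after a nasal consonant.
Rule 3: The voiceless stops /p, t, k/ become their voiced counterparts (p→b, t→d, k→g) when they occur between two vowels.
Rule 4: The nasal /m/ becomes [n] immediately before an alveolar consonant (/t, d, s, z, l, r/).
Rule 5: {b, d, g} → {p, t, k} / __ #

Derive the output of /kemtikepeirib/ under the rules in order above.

kendigebeerip

Rule 1 (pre-rhotic lowering): /i/ is a high vowel immediately before /r/, so it lowers to [e]. /kemtikepeirib/ → kemtikepeerib.
Rule 2 (post-nasal voicing): /t/ is a voiceless stop immediately after the nasal /m/, so it voices to [d]. /kemtikepeerib/ → kemdikepeerib.
Rule 3 (intervocalic voicing): /k/ is a voiceless stop between vowels /i/ and /e/, so it voices to [g]. /p/ is a voiceless stop between vowels /e/ and /e/, so it voices to [b]. /kemdikepeerib/ → kemdigebeerib.
Rule 4 (nasal place assimilation): /m/ precedes the alveolar consonant /d/, so it assimilates in place to [n]. /kemdigebeerib/ → kendigebeerib.
Rule 5 (final devoicing): /b/ is a voiced stop in word-final position, so it devoices to [p]. /kendigebeerib/ → kendigebeerip.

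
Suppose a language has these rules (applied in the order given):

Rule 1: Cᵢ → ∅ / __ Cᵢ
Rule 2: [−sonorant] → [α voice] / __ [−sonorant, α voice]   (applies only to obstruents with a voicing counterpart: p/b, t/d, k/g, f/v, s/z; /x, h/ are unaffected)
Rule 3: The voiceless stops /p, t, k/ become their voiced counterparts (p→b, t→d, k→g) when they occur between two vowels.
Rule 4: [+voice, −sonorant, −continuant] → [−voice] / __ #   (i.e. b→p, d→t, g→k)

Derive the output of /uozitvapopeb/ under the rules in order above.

Rule 1 (degemination): no segment meets the environment; /uozitvapopeb/ is unchanged.
Rule 2 (regressive voicing assimilation): /t/ precedes the voiced obstruent /v/, so it voices to [d] by assimilation. /uozitvapopeb/ → uozidvapopeb.
Rule 3 (intervocalic voicing): /p/ is a voiceless stop between vowels /a/ and /o/, so it voices to [b]. /p/ is a voiceless stop between vowels /o/ and /e/, so it voices to [b]. /uozidvapopeb/ → uozidvabobeb.
Rule 4 (final devoicing): /b/ is a voiced stop in word-final position, so it devoices to [p]. /uozidvabobeb/ → uozidvabobep.

uozidvabobep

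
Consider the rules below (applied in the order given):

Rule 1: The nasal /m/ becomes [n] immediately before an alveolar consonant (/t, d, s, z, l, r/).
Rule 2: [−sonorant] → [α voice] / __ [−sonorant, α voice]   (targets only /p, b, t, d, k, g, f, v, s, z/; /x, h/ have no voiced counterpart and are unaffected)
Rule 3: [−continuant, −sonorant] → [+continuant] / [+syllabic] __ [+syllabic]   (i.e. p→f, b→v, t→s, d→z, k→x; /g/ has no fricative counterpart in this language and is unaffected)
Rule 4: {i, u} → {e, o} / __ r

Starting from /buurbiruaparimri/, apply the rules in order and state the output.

buorberuafarinri

Rule 1 (nasal place assimilation): /m/ precedes the alveolar consonant /r/, so it assimilates in place to [n]. /buurbiruaparimri/ → buurbiruaparinri.
Rule 2 (regressive voicing assimilation): no segment meets the environment; /buurbiruaparinri/ is unchanged.
Rule 3 (intervocalic spirantization): /p/ is a stop between vowels /a/ and /a/, so it spirantizes to the fricative [f]. /buurbiruaparinri/ → buurbiruafarinri.
Rule 4 (pre-rhotic lowering): /u/ is a high vowel immediately before /r/, so it lowers to [o]. /i/ is a high vowel immediately before /r/, so it lowers to [e]. /buurbiruafarinri/ → buorberuafarinri.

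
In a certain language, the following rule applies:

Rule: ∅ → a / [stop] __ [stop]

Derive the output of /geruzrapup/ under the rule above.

geruzrapup

No segment of /geruzrapup/ meets the structural description of the rule, so the form surfaces unchanged.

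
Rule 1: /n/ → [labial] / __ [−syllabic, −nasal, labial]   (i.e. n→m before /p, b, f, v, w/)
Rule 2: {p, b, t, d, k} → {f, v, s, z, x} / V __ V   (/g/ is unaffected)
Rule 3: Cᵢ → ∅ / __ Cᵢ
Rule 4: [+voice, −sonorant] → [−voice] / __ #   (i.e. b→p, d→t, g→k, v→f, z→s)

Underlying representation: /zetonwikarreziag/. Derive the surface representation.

zesomwixareziak

Rule 1 (nasal place assimilation): /n/ precedes the labial consonant /w/, so it assimilates in place to [m]. /zetonwikarreziag/ → zetomwikarreziag.
Rule 2 (intervocalic spirantization): /t/ is a stop between vowels /e/ and /o/, so it spirantizes to the fricative [s]. /k/ is a stop between vowels /i/ and /a/, so it spirantizes to the fricative [x]. /zetomwikarreziag/ → zesomwixarreziag.
Rule 3 (degemination): /rr/ is a geminate; the first /r/ deletes. /zesomwixarreziag/ → zesomwixareziag.
Rule 4 (final devoicing): /g/ is a voiced obstruent in word-final position, so it devoices to [k]. /zesomwixareziag/ → zesomwixareziak.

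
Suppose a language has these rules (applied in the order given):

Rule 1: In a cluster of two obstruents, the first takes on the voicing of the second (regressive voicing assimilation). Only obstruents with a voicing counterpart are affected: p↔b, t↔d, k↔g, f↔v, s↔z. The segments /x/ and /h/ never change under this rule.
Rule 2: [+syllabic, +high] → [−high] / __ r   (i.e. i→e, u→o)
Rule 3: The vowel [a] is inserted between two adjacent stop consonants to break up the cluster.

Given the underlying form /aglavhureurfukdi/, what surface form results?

Rule 1 (regressive voicing assimilation): /v/ precedes the voiceless obstruent /h/, so it devoices to [f] by assimilation. /k/ precedes the voiced obstruent /d/, so it voices to [g] by assimilation. /aglavhureurfukdi/ → aglafhureurfugdi.
Rule 2 (pre-rhotic lowering): /u/ is a high vowel immediately before /r/, so it lowers to [o]. /u/ is a high vowel immediately before /r/, so it lowers to [o]. /aglafhureurfugdi/ → aglafhoreorfugdi.
Rule 3 (stop-cluster a-epenthesis): /g/ and /d/ form a stop–stop cluster, so [a] is inserted between them. /aglafhoreorfugdi/ → aglafhoreorfugadi.

aglafhoreorfugadi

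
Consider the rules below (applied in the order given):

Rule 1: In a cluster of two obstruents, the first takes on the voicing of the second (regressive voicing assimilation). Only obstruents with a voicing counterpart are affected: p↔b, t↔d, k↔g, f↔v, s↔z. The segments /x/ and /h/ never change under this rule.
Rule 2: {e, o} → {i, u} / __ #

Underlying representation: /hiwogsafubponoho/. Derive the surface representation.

Rule 1 (regressive voicing assimilation): /g/ precedes the voiceless obstruent /s/, so it devoices to [k] by assimilation. /b/ precedes the voiceless obstruent /p/, so it devoices to [p] by assimilation. /hiwogsafubponoho/ → hiwoksafupponoho.
Rule 2 (final vowel raising): /o/ is a mid vowel in word-final position, so it raises to [u]. /hiwoksafupponoho/ → hiwoksafupponohu.

hiwoksafupponohu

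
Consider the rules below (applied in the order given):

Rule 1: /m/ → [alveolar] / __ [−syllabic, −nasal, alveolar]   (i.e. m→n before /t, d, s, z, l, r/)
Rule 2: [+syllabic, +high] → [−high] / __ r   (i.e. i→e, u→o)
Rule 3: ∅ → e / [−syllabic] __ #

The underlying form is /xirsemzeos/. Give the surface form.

Rule 1 (nasal place assimilation): /m/ precedes the alveolar consonant /z/, so it assimilates in place to [n]. /xirsemzeos/ → xirsenzeos.
Rule 2 (pre-rhotic lowering): /i/ is a high vowel immediately before /r/, so it lowers to [e]. /xirsenzeos/ → xersenzeos.
Rule 3 (final e-epenthesis): the form ends in the consonant /s/, so [e] is inserted word-finally. /xersenzeos/ → xersenzeose.

xersenzeose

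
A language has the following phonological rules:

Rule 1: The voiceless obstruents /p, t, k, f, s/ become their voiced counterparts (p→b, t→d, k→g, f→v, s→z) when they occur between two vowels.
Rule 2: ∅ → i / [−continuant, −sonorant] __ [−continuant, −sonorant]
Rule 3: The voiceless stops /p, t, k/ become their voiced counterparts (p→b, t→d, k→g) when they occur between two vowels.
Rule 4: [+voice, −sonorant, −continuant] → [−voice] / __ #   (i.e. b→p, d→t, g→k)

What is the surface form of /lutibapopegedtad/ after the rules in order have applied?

ludibabobegedidat

Rule 1 (intervocalic voicing): /t/ is a voiceless obstruent between vowels /u/ and /i/, so it voices to [d]. /p/ is a voiceless obstruent between vowels /a/ and /o/, so it voices to [b]. /p/ is a voiceless obstruent between vowels /o/ and /e/, so it voices to [b]. /lutibapopegedtad/ → ludibabobegedtad.
Rule 2 (stop-cluster i-epenthesis): /d/ and /t/ form a stop–stop cluster, so [i] is inserted between them. /ludibabobegedtad/ → ludibabobegeditad.
Rule 3 (intervocalic voicing): /t/ is a voiceless stop between vowels /i/ and /a/, so it voices to [d]. /ludibabobegeditad/ → ludibabobegedidad.
Rule 4 (final devoicing): /d/ is a voiced stop in word-final position, so it devoices to [t]. /ludibabobegedidad/ → ludibabobegedidat.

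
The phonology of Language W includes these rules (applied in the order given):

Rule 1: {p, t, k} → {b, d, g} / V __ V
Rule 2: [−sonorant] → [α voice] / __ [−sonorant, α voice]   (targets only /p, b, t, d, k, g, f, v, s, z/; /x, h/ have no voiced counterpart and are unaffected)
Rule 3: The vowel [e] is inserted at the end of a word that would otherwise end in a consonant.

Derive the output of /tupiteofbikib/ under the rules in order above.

tubideovbigibe

Rule 1 (intervocalic voicing): /p/ is a voiceless stop between vowels /u/ and /i/, so it voices to [b]. /t/ is a voiceless stop between vowels /i/ and /e/, so it voices to [d]. /k/ is a voiceless stop between vowels /i/ and /i/, so it voices to [g]. /tupiteofbikib/ → tubideofbigib.
Rule 2 (regressive voicing assimilation): /f/ precedes the voiced obstruent /b/, so it voices to [v] by assimilation. /tubideofbigib/ → tubideovbigib.
Rule 3 (final e-epenthesis): the form ends in the consonant /b/, so [e] is inserted word-finally. /tubideovbigib/ → tubideovbigibe.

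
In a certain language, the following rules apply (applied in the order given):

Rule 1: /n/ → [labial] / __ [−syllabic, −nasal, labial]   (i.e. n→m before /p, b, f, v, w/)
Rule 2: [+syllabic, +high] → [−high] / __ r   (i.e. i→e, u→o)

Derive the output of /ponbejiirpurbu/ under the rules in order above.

Rule 1 (nasal place assimilation): /n/ precedes the labial consonant /b/, so it assimilates in place to [m]. /ponbejiirpurbu/ → pombejiirpurbu.
Rule 2 (pre-rhotic lowering): /i/ is a high vowel immediately before /r/, so it lowers to [e]. /u/ is a high vowel immediately before /r/, so it lowers to [o]. /pombejiirpurbu/ → pombejierporbu.

pombejierporbu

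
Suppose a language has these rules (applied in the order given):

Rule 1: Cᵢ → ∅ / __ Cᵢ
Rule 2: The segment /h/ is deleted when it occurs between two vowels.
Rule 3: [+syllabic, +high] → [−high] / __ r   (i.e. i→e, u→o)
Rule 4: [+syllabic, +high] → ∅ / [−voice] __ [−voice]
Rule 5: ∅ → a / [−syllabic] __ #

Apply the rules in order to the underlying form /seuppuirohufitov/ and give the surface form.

Rule 1 (degemination): /pp/ is a geminate; the first /p/ deletes. /seuppuirohufitov/ → seupuirohufitov.
Rule 2 (intervocalic h-deletion): /h/ occurs between vowels /o/ and /u/, so it deletes. /seupuirohufitov/ → seupuiroufitov.
Rule 3 (pre-rhotic lowering): /i/ is a high vowel immediately before /r/, so it lowers to [e]. /seupuiroufitov/ → seupueroufitov.
Rule 4 (high vowel syncope): /i/ is a high vowel flanked by voiceless consonants /f/ and /t/, so it deletes. /seupueroufitov/ → seupuerouftov.
Rule 5 (final a-epenthesis): the form ends in the consonant /v/, so [a] is inserted word-finally. /seupuerouftov/ → seupuerouftova.

seupuerouftova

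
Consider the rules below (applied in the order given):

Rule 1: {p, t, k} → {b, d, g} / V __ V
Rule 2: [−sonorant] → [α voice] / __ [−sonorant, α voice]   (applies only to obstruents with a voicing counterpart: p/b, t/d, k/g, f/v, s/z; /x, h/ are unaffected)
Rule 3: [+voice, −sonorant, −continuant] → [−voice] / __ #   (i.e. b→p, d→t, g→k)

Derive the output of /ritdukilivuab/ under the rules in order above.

riddugilivuap

Rule 1 (intervocalic voicing): /k/ is a voiceless stop between vowels /u/ and /i/, so it voices to [g]. /ritdukilivuab/ → ritdugilivuab.
Rule 2 (regressive voicing assimilation): /t/ precedes the voiced obstruent /d/, so it voices to [d] by assimilation. /ritdugilivuab/ → riddugilivuab.
Rule 3 (final devoicing): /b/ is a voiced stop in word-final position, so it devoices to [p]. /riddugilivuab/ → riddugilivuap.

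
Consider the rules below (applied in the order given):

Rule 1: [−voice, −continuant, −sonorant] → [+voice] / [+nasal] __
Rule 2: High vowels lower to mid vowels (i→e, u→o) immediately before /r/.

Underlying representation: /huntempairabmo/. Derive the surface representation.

hundembaerabmo

Rule 1 (post-nasal voicing): /t/ is a voiceless stop immediately after the nasal /n/, so it voices to [d]. /p/ is a voiceless stop immediately after the nasal /m/, so it voices to [b]. /huntempairabmo/ → hundembairabmo.
Rule 2 (pre-rhotic lowering): /i/ is a high vowel immediately before /r/, so it lowers to [e]. /hundembairabmo/ → hundembaerabmo.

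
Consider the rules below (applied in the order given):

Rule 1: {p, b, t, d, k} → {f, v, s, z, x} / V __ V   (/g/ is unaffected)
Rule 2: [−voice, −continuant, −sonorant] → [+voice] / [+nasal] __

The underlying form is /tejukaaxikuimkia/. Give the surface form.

Rule 1 (intervocalic spirantization): /k/ is a stop between vowels /u/ and /a/, so it spirantizes to the fricative [x]. /k/ is a stop between vowels /i/ and /u/, so it spirantizes to the fricative [x]. /tejukaaxikuimkia/ → tejuxaaxixuimkia.
Rule 2 (post-nasal voicing): /k/ is a voiceless stop immediately after the nasal /m/, so it voices to [g]. /tejuxaaxixuimkia/ → tejuxaaxixuimgia.

tejuxaaxixuimgia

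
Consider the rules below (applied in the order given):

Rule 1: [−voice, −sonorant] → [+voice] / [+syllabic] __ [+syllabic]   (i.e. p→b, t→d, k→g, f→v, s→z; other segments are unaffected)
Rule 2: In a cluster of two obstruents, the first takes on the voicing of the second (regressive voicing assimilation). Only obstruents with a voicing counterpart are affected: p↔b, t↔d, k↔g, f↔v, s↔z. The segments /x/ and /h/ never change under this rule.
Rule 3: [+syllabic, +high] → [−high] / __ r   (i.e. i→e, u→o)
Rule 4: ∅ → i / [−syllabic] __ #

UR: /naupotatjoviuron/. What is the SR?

Rule 1 (intervocalic voicing): /p/ is a voiceless obstruent between vowels /u/ and /o/, so it voices to [b]. /t/ is a voiceless obstruent between vowels /o/ and /a/, so it voices to [d]. /naupotatjoviuron/ → naubodatjoviuron.
Rule 2 (regressive voicing assimilation): no segment meets the environment; /naubodatjoviuron/ is unchanged.
Rule 3 (pre-rhotic lowering): /u/ is a high vowel immediately before /r/, so it lowers to [o]. /naubodatjoviuron/ → naubodatjovioron.
Rule 4 (final i-epenthesis): the form ends in the consonant /n/, so [i] is inserted word-finally. /naubodatjovioron/ → naubodatjovioroni.

naubodatjovioroni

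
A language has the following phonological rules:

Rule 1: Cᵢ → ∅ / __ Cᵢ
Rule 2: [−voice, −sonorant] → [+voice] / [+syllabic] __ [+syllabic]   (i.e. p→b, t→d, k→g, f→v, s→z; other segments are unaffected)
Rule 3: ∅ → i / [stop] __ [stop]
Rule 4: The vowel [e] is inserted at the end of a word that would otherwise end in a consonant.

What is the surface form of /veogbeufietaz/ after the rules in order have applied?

Rule 1 (degemination): no segment meets the environment; /veogbeufietaz/ is unchanged.
Rule 2 (intervocalic voicing): /f/ is a voiceless obstruent between vowels /u/ and /i/, so it voices to [v]. /t/ is a voiceless obstruent between vowels /e/ and /a/, so it voices to [d]. /veogbeufietaz/ → veogbeuviedaz.
Rule 3 (stop-cluster i-epenthesis): /g/ and /b/ form a stop–stop cluster, so [i] is inserted between them. /veogbeuviedaz/ → veogibeuviedaz.
Rule 4 (final e-epenthesis): the form ends in the consonant /z/, so [e] is inserted word-finally. /veogibeuviedaz/ → veogibeuviedaze.

veogibeuviedaze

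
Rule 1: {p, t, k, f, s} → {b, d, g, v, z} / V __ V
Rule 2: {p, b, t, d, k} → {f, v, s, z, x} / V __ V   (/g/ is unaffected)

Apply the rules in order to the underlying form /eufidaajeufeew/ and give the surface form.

Rule 1 (intervocalic voicing): /f/ is a voiceless obstruent between vowels /u/ and /i/, so it voices to [v]. /f/ is a voiceless obstruent between vowels /u/ and /e/, so it voices to [v]. /eufidaajeufeew/ → euvidaajeuveew.
Rule 2 (intervocalic spirantization): /d/ is a stop between vowels /i/ and /a/, so it spirantizes to the fricative [z]. /euvidaajeuveew/ → euvizaajeuveew.

euvizaajeuveew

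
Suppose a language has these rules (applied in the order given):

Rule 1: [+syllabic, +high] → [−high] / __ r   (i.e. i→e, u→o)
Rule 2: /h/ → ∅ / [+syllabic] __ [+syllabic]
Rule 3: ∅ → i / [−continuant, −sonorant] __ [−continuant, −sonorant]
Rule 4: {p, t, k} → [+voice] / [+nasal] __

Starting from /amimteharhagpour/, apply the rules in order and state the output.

amimdearhagipoor

Rule 1 (pre-rhotic lowering): /u/ is a high vowel immediately before /r/, so it lowers to [o]. /amimteharhagpour/ → amimteharhagpoor.
Rule 2 (intervocalic h-deletion): /h/ occurs between vowels /e/ and /a/, so it deletes. /amimteharhagpoor/ → amimtearhagpoor.
Rule 3 (stop-cluster i-epenthesis): /g/ and /p/ form a stop–stop cluster, so [i] is inserted between them. /amimtearhagpoor/ → amimtearhagipoor.
Rule 4 (post-nasal voicing): /t/ is a voiceless stop immediately after the nasal /m/, so it voices to [d]. /amimtearhagipoor/ → amimdearhagipoor.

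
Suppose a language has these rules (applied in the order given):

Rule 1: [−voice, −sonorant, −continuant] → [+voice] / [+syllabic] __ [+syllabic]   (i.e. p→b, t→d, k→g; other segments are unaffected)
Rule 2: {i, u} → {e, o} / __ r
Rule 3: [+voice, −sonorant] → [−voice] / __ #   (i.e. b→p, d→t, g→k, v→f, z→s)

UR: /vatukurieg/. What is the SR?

vadugoriek

Rule 1 (intervocalic voicing): /t/ is a voiceless stop between vowels /a/ and /u/, so it voices to [d]. /k/ is a voiceless stop between vowels /u/ and /u/, so it voices to [g]. /vatukurieg/ → vadugurieg.
Rule 2 (pre-rhotic lowering): /u/ is a high vowel immediately before /r/, so it lowers to [o]. /vadugurieg/ → vadugorieg.
Rule 3 (final devoicing): /g/ is a voiced obstruent in word-final position, so it devoices to [k]. /vadugorieg/ → vadugoriek.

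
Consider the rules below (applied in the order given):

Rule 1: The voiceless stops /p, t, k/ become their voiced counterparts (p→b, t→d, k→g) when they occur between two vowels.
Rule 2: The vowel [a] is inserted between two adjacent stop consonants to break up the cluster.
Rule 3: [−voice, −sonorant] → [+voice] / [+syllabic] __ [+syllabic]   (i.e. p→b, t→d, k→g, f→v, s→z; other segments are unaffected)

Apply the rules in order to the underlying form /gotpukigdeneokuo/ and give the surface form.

Rule 1 (intervocalic voicing): /k/ is a voiceless stop between vowels /u/ and /i/, so it voices to [g]. /k/ is a voiceless stop between vowels /o/ and /u/, so it voices to [g]. /gotpukigdeneokuo/ → gotpugigdeneoguo.
Rule 2 (stop-cluster a-epenthesis): /t/ and /p/ form a stop–stop cluster, so [a] is inserted between them. /g/ and /d/ form a stop–stop cluster, so [a] is inserted between them. /gotpugigdeneoguo/ → gotapugigadeneoguo.
Rule 3 (intervocalic voicing): /t/ is a voiceless obstruent between vowels /o/ and /a/, so it voices to [d]. /p/ is a voiceless obstruent between vowels /a/ and /u/, so it voices to [b]. /gotapugigadeneoguo/ → godabugigadeneoguo.

godabugigadeneoguo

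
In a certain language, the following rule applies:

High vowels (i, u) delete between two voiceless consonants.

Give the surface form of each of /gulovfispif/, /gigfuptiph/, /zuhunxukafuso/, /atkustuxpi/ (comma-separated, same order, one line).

gulovfspf, gigfptph, zuhunxkafso, atkstxpi

/gulovfispif/: /i/ is a high vowel flanked by voiceless consonants /f/ and /s/, so it deletes. /i/ is a high vowel flanked by voiceless consonants /p/ and /f/, so it deletes. → [gulovfspf].
/gigfuptiph/: /u/ is a high vowel flanked by voiceless consonants /f/ and /p/, so it deletes. /i/ is a high vowel flanked by voiceless consonants /t/ and /p/, so it deletes. → [gigfptph].
/zuhunxukafuso/: /u/ is a high vowel flanked by voiceless consonants /x/ and /k/, so it deletes. /u/ is a high vowel flanked by voiceless consonants /f/ and /s/, so it deletes. → [zuhunxkafso].
/atkustuxpi/: /u/ is a high vowel flanked by voiceless consonants /k/ and /s/, so it deletes. /u/ is a high vowel flanked by voiceless consonants /t/ and /x/, so it deletes. → [atkstxpi].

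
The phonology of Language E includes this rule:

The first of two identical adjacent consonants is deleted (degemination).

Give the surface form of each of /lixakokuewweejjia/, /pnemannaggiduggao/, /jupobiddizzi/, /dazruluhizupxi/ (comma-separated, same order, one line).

lixakokueweejia, pnemanagidugao, jupobidizi, dazruluhizupxi

/lixakokuewweejjia/: /ww/ is a geminate; the first /w/ deletes. /jj/ is a geminate; the first /j/ deletes. → [lixakokueweejia].
/pnemannaggiduggao/: /nn/ is a geminate; the first /n/ deletes. /gg/ is a geminate; the first /g/ deletes. /gg/ is a geminate; the first /g/ deletes. → [pnemanagidugao].
/jupobiddizzi/: /dd/ is a geminate; the first /d/ deletes. /zz/ is a geminate; the first /z/ deletes. → [jupobidizi].
/dazruluhizupxi/: the rule's environment is not met; surfaces unchanged as [dazruluhizupxi].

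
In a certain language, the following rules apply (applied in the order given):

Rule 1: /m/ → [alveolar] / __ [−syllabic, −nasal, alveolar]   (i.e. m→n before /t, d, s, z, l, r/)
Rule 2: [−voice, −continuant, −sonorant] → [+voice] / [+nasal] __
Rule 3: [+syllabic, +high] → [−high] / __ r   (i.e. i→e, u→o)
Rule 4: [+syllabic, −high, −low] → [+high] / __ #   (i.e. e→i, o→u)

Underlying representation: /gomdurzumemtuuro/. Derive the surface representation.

gondorzumenduoru

Rule 1 (nasal place assimilation): /m/ precedes the alveolar consonant /d/, so it assimilates in place to [n]. /m/ precedes the alveolar consonant /t/, so it assimilates in place to [n]. /gomdurzumemtuuro/ → gondurzumentuuro.
Rule 2 (post-nasal voicing): /t/ is a voiceless stop immediately after the nasal /n/, so it voices to [d]. /gondurzumentuuro/ → gondurzumenduuro.
Rule 3 (pre-rhotic lowering): /u/ is a high vowel immediately before /r/, so it lowers to [o]. /u/ is a high vowel immediately before /r/, so it lowers to [o]. /gondurzumenduuro/ → gondorzumenduoro.
Rule 4 (final vowel raising): /o/ is a mid vowel in word-final position, so it raises to [u]. /gondorzumenduoro/ → gondorzumenduoru.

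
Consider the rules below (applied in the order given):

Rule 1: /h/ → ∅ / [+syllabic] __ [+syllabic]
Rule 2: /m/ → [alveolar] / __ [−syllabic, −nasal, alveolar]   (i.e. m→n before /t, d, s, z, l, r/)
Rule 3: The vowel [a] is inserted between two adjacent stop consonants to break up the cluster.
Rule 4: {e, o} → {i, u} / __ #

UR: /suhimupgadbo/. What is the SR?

suimupagadabu

Rule 1 (intervocalic h-deletion): /h/ occurs between vowels /u/ and /i/, so it deletes. /suhimupgadbo/ → suimupgadbo.
Rule 2 (nasal place assimilation): no segment meets the environment; /suimupgadbo/ is unchanged.
Rule 3 (stop-cluster a-epenthesis): /p/ and /g/ form a stop–stop cluster, so [a] is inserted between them. /d/ and /b/ form a stop–stop cluster, so [a] is inserted between them. /suimupgadbo/ → suimupagadabo.
Rule 4 (final vowel raising): /o/ is a mid vowel in word-final position, so it raises to [u]. /suimupagadabo/ → suimupagadabu.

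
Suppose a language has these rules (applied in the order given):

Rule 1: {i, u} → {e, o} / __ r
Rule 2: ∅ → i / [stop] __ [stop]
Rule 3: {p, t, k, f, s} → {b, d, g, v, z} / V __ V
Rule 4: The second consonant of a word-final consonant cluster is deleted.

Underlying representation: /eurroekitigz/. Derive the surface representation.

eorroegidig

Rule 1 (pre-rhotic lowering): /u/ is a high vowel immediately before /r/, so it lowers to [o]. /eurroekitigz/ → eorroekitigz.
Rule 2 (stop-cluster i-epenthesis): no segment meets the environment; /eorroekitigz/ is unchanged.
Rule 3 (intervocalic voicing): /k/ is a voiceless obstruent between vowels /e/ and /i/, so it voices to [g]. /t/ is a voiceless obstruent between vowels /i/ and /i/, so it voices to [d]. /eorroekitigz/ → eorroegidigz.
Rule 4 (final cluster simplification): /z/ is the second consonant of a word-final cluster /gz/, so it deletes. /eorroegidigz/ → eorroegidig.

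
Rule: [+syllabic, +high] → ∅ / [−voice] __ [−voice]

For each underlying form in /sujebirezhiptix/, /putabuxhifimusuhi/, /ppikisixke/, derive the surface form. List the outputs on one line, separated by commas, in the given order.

/sujebirezhiptix/: /i/ is a high vowel flanked by voiceless consonants /h/ and /p/, so it deletes. /i/ is a high vowel flanked by voiceless consonants /t/ and /x/, so it deletes. → [sujebirezhptx].
/putabuxhifimusuhi/: /u/ is a high vowel flanked by voiceless consonants /p/ and /t/, so it deletes. /i/ is a high vowel flanked by voiceless consonants /h/ and /f/, so it deletes. /u/ is a high vowel flanked by voiceless consonants /s/ and /h/, so it deletes. → [ptabuxhfimushi].
/ppikisixke/: /i/ is a high vowel flanked by voiceless consonants /p/ and /k/, so it deletes. /i/ is a high vowel flanked by voiceless consonants /k/ and /s/, so it deletes. /i/ is a high vowel flanked by voiceless consonants /s/ and /x/, so it deletes. → [ppksxke].

sujebirezhptx, ptabuxhfimushi, ppksxke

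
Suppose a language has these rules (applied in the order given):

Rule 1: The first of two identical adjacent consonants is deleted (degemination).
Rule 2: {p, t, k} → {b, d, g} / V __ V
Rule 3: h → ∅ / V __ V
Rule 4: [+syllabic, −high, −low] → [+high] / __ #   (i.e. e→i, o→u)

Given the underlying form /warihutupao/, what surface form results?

wariudubau

Rule 1 (degemination): no segment meets the environment; /warihutupao/ is unchanged.
Rule 2 (intervocalic voicing): /t/ is a voiceless stop between vowels /u/ and /u/, so it voices to [d]. /p/ is a voiceless stop between vowels /u/ and /a/, so it voices to [b]. /warihutupao/ → warihudubao.
Rule 3 (intervocalic h-deletion): /h/ occurs between vowels /i/ and /u/, so it deletes. /warihudubao/ → wariudubao.
Rule 4 (final vowel raising): /o/ is a mid vowel in word-final position, so it raises to [u]. /wariudubao/ → wariudubau.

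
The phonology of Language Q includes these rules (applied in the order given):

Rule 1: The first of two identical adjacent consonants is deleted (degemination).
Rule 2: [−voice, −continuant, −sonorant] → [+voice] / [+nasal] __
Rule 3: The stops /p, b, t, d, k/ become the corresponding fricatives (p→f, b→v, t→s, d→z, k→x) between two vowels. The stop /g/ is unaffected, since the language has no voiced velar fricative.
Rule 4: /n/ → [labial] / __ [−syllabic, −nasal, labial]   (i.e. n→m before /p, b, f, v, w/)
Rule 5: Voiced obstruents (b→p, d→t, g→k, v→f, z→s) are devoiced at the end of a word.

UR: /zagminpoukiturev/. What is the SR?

Rule 1 (degemination): no segment meets the environment; /zagminpoukiturev/ is unchanged.
Rule 2 (post-nasal voicing): /p/ is a voiceless stop immediately after the nasal /n/, so it voices to [b]. /zagminpoukiturev/ → zagminboukiturev.
Rule 3 (intervocalic spirantization): /k/ is a stop between vowels /u/ and /i/, so it spirantizes to the fricative [x]. /t/ is a stop between vowels /i/ and /u/, so it spirantizes to the fricative [s]. /zagminboukiturev/ → zagminbouxisurev.
Rule 4 (nasal place assimilation): /n/ precedes the labial consonant /b/, so it assimilates in place to [m]. /zagminbouxisurev/ → zagmimbouxisurev.
Rule 5 (final devoicing): /v/ is a voiced obstruent in word-final position, so it devoices to [f]. /zagmimbouxisurev/ → zagmimbouxisuref.

zagmimbouxisuref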